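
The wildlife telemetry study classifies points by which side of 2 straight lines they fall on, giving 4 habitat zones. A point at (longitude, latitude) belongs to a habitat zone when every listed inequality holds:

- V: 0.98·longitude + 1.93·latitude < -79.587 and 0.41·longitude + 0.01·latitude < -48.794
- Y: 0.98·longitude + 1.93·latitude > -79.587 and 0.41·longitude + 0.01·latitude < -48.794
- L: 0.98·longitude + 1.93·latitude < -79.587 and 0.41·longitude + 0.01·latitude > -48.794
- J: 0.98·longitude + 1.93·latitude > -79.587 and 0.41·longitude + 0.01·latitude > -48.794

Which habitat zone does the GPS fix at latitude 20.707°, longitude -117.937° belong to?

J

0.98·-117.937 + 1.93·20.707 = -75.614, which is > -79.587
0.41·-117.937 + 0.01·20.707 = -48.147, which is > -48.794
This sign pattern matches J.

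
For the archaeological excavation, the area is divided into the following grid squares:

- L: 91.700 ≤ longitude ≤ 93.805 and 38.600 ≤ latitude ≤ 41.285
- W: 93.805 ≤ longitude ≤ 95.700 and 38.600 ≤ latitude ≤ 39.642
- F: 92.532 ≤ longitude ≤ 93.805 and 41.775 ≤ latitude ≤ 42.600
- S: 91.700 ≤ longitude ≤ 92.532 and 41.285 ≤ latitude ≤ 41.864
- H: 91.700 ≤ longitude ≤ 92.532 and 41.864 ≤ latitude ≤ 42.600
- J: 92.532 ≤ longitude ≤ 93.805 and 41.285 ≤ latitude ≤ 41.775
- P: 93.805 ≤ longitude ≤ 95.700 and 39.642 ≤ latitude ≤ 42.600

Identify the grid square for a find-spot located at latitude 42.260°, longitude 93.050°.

F

The point has longitude = 93.050 and latitude = 42.260.
Only F satisfies 92.532 ≤ longitude ≤ 93.805 and 41.775 ≤ latitude ≤ 42.600.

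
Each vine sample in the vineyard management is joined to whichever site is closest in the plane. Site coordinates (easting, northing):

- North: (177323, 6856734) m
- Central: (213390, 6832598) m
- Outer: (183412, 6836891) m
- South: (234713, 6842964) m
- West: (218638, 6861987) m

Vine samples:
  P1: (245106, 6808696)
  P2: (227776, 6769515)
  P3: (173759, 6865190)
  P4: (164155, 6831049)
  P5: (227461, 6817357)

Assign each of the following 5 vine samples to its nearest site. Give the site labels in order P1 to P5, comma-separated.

P1 → South (d²=1282310273.00)
P2 → Central (d²=4186421885.00)
P3 → North (d²=84206032.00)
P4 → Outer (d²=404961013.00)
P5 → Central (d²=430281122.00)

South, Central, North, Outer, Central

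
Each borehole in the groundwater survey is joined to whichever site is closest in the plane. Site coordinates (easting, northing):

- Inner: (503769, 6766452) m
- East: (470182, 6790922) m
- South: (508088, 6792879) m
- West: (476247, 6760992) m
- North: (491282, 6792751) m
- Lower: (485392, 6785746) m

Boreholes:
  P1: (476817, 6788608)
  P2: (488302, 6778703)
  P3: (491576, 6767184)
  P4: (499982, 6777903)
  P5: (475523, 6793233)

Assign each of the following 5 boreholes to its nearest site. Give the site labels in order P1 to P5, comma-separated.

P1 → East (d²=49377821.00)
P2 → Lower (d²=58071949.00)
P3 → Inner (d²=149205073.00)
P4 → Inner (d²=145466770.00)
P5 → East (d²=33867002.00)

East, Lower, Inner, Inner, East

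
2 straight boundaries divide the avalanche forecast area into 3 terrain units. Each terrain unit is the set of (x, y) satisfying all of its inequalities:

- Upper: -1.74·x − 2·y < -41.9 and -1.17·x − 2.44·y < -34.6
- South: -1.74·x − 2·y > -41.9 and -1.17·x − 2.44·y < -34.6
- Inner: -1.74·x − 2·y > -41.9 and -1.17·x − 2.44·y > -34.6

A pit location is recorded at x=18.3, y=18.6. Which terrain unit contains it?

-1.74·18.3 − 2·18.6 = -69.042, which is < -41.9
-1.17·18.3 − 2.44·18.6 = -66.795, which is < -34.6
This sign pattern matches Upper.

Upper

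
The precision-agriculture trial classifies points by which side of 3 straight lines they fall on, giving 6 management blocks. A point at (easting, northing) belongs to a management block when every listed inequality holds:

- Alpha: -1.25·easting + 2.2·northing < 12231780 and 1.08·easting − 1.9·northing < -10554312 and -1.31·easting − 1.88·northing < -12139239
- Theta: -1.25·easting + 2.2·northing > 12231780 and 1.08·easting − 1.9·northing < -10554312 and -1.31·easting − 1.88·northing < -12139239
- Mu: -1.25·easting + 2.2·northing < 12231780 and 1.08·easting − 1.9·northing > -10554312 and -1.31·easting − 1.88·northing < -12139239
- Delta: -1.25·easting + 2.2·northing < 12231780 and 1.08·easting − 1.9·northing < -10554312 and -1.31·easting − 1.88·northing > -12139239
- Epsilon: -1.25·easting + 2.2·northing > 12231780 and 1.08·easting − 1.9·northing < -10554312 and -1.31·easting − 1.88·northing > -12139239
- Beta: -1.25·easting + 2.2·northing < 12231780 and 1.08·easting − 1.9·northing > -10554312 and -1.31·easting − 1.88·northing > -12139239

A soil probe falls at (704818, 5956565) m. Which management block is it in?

-1.25·704818 + 2.2·5956565 = 12223420.500, which is < 12231780
1.08·704818 − 1.9·5956565 = -10556270.060, which is < -10554312
-1.31·704818 − 1.88·5956565 = -12121653.780, which is > -12139239
This sign pattern matches Delta.

Delta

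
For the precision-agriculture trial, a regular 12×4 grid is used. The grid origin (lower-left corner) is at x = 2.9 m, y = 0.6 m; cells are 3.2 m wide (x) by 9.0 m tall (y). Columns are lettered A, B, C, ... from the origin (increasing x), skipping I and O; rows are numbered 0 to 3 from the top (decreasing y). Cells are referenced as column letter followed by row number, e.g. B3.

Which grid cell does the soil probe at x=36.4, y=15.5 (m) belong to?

Column index: ⌊(36.4 − 2.9) / 3.2⌋ = ⌊10.469⌋ = 10 → column L
Row offset from origin: ⌊(15.5 − 0.6) / 9.0⌋ = ⌊1.656⌋ = 1 → row 2 (counted from top)

L2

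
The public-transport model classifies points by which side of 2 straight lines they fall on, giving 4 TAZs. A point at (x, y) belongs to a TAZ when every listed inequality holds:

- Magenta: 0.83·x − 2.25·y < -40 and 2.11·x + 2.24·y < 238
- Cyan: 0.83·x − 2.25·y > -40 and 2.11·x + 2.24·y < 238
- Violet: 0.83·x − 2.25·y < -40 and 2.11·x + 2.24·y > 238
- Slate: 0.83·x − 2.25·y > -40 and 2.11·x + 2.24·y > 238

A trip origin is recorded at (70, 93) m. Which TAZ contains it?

0.83·70 − 2.25·93 = -151.150, which is < -40
2.11·70 + 2.24·93 = 356.020, which is > 238
This sign pattern matches Violet.

Violet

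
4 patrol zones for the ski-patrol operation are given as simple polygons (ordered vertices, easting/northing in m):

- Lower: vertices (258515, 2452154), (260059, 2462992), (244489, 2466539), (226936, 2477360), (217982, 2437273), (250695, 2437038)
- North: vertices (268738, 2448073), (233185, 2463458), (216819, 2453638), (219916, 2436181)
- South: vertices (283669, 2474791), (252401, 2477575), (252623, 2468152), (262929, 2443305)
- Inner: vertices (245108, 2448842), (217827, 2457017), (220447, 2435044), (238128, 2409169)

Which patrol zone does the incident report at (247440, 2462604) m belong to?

Lower

Cast a ray rightward from (247440, 2462604). For each polygon, the edges (by vertex number in listed order) whose endpoints lie on opposite sides of northing = 2462604, where each meets that height, and whether that is right or left of the point:
Lower: 1–2 at easting≈260003.7 (right), 4–5 at easting≈223640.0 (left) → 1 crossing.
North: 1–2 at easting≈235158.5 (left), 2–3 at easting≈231761.7 (left) → 0 crossings.
South: 3–4 at easting≈254924.2 (right), 4–1 at easting≈275641.4 (right) → 2 crossings.
Inner: no edge straddles that height → 0 crossings.
Only Lower has an odd count, so the point is inside Lower.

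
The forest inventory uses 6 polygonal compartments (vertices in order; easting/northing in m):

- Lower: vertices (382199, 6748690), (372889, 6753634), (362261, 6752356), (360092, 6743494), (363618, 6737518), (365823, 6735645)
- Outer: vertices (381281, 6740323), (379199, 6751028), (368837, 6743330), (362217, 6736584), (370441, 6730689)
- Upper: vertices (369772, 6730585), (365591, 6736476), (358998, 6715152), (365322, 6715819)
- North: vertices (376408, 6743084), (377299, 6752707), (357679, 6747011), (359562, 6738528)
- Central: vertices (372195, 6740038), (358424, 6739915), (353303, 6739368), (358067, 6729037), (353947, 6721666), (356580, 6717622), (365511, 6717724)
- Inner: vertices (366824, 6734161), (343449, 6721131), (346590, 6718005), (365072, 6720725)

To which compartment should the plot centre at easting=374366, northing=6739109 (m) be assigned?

Cast a ray rightward from (374366, 6739109). For each polygon, the edges (by vertex number in listed order) whose endpoints lie on opposite sides of northing = 6739109, where each meets that height, and whether that is right or left of the point:
Lower: 4–5 at easting≈362679.3 (left), 6–1 at easting≈370171.5 (left) → 0 crossings.
Outer: 3–4 at easting≈364694.8 (left), 5–1 at easting≈379915.0 (right) → 1 crossing.
Upper: no edge straddles that height → 0 crossings.
North: 3–4 at easting≈359433.0 (left), 4–1 at easting≈361710.3 (left) → 0 crossings.
Central: 3–4 at easting≈353422.4 (left), 7–1 at easting≈371916.7 (left) → 0 crossings.
Inner: no edge straddles that height → 0 crossings.
Only Outer has an odd count, so the point is inside Outer.

Outer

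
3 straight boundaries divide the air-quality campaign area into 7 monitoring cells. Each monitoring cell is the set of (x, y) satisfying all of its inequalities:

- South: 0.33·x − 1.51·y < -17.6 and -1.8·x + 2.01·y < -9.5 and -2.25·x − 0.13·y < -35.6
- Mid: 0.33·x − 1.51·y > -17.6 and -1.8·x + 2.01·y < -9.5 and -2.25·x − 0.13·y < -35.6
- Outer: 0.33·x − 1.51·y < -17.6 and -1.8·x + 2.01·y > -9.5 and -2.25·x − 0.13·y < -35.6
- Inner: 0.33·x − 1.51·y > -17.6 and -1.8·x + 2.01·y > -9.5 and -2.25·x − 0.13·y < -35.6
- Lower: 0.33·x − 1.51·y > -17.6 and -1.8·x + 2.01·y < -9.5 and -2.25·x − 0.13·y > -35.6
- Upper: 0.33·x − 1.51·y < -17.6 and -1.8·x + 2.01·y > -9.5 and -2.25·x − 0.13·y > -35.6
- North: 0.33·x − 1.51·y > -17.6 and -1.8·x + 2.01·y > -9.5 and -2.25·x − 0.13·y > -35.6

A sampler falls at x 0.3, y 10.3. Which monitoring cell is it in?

0.33·0.3 − 1.51·10.3 = -15.454, which is > -17.6
-1.8·0.3 + 2.01·10.3 = 20.163, which is > -9.5
-2.25·0.3 − 0.13·10.3 = -2.014, which is > -35.6
This sign pattern matches North.

North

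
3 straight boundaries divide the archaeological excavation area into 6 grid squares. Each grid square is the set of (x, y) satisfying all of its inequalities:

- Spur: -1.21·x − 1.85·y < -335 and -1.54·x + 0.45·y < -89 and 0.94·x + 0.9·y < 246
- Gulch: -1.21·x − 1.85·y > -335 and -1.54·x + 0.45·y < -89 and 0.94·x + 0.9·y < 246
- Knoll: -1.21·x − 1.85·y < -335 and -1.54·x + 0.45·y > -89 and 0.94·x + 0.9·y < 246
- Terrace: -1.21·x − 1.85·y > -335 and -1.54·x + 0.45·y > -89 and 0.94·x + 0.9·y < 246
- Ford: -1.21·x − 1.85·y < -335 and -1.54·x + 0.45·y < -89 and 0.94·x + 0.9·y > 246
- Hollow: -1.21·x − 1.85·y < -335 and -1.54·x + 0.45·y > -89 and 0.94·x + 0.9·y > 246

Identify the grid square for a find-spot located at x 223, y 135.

-1.21·223 − 1.85·135 = -519.580, which is < -335
-1.54·223 + 0.45·135 = -282.670, which is < -89
0.94·223 + 0.9·135 = 331.120, which is > 246
This sign pattern matches Ford.

Ford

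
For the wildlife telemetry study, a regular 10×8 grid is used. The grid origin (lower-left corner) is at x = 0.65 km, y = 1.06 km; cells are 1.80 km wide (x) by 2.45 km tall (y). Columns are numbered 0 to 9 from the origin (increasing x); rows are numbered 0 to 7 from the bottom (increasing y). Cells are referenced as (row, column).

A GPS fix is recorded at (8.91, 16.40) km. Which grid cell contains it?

Column index: ⌊(8.91 − 0.65) / 1.80⌋ = ⌊4.589⌋ = 4
Row offset from origin: ⌊(16.40 − 1.06) / 2.45⌋ = ⌊6.261⌋ = 6 → row 6

(6, 4)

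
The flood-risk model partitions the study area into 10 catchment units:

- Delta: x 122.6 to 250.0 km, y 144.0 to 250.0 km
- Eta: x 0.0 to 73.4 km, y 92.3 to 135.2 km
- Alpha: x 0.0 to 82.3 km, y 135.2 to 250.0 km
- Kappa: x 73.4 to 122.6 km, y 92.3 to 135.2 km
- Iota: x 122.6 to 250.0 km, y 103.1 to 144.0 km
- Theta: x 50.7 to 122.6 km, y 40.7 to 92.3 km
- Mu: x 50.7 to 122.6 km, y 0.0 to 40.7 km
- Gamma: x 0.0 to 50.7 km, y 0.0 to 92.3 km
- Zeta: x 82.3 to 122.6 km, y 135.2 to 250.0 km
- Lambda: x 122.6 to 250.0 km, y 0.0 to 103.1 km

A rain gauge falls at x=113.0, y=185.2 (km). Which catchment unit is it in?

The point has x = 113.0 and y = 185.2.
Only Zeta satisfies 82.3 ≤ x ≤ 122.6 and 135.2 ≤ y ≤ 250.0.

Zeta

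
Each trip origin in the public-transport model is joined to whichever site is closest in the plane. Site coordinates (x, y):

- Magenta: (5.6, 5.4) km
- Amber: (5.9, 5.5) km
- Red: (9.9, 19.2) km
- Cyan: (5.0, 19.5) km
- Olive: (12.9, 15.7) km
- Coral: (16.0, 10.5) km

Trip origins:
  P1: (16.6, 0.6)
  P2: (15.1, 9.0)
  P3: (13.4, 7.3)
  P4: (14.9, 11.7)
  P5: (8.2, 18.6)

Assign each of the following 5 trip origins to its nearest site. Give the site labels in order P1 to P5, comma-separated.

Coral, Coral, Coral, Coral, Red

P1 → Coral (d²=98.37)
P2 → Coral (d²=3.06)
P3 → Coral (d²=17.00)
P4 → Coral (d²=2.65)
P5 → Red (d²=3.25)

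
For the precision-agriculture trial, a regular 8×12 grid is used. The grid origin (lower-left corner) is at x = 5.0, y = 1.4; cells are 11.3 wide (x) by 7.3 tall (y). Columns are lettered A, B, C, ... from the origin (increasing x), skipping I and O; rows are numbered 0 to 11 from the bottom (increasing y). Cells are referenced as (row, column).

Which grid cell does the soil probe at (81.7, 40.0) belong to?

(5, G)

Column index: ⌊(81.7 − 5.0) / 11.3⌋ = ⌊6.788⌋ = 6 → column G
Row offset from origin: ⌊(40.0 − 1.4) / 7.3⌋ = ⌊5.288⌋ = 5 → row 5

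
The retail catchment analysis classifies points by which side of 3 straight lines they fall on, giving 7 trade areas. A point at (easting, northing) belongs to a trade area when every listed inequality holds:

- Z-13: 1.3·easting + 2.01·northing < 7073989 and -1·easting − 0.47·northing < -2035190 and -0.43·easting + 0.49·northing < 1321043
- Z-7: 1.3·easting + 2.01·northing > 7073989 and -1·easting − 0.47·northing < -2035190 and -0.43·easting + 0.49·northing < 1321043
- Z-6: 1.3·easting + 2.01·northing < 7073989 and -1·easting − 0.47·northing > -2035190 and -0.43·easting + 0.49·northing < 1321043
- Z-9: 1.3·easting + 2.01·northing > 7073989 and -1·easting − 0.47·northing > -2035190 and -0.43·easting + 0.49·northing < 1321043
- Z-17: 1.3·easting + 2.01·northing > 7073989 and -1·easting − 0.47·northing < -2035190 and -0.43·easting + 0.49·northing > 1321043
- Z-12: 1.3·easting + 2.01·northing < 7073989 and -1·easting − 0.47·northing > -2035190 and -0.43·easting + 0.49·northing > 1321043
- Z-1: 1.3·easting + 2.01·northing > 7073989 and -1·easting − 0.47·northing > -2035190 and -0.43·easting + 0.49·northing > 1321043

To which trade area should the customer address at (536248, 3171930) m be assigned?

1.3·536248 + 2.01·3171930 = 7072701.700, which is < 7073989
-1·536248 − 0.47·3171930 = -2027055.100, which is > -2035190
-0.43·536248 + 0.49·3171930 = 1323659.060, which is > 1321043
This sign pattern matches Z-12.

Z-12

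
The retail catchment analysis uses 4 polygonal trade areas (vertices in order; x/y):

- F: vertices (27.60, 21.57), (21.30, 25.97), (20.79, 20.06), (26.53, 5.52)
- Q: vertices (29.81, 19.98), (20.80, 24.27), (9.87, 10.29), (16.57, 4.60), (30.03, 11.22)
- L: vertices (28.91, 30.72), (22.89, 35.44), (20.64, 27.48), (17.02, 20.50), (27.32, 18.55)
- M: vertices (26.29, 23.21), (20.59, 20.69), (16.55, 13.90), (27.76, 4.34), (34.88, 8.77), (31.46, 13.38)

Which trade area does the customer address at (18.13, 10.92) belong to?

Q

Cast a ray rightward from (18.13, 10.92). For each polygon, the edges (by vertex number in listed order) whose endpoints lie on opposite sides of y = 10.92, where each meets that height, and whether that is right or left of the point:
F: 3–4 at x≈24.398 (right), 4–1 at x≈26.890 (right) → 2 crossings.
Q: 2–3 at x≈10.363 (left), 4–5 at x≈29.420 (right) → 1 crossing.
L: no edge straddles that height → 0 crossings.
M: 3–4 at x≈20.044 (right), 5–6 at x≈33.285 (right) → 2 crossings.
Only Q has an odd count, so the point is inside Q.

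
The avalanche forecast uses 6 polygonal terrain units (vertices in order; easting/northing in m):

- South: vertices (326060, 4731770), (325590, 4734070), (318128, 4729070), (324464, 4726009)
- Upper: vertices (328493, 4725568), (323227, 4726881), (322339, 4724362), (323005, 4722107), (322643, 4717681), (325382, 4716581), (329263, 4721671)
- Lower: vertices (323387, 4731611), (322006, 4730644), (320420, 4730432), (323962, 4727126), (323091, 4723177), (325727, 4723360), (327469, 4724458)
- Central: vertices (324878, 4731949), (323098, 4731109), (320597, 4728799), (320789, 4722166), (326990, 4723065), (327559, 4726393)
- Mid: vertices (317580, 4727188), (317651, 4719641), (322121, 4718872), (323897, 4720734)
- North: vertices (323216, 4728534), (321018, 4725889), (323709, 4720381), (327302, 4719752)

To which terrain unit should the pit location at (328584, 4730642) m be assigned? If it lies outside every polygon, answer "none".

Cast a ray rightward from (328584, 4730642). For each polygon, the edges (by vertex number in listed order) whose endpoints lie on opposite sides of northing = 4730642, where each meets that height, and whether that is right or left of the point:
South: 2–3 at easting≈320474.1 (left), 4–1 at easting≈325747.5 (left) → 0 crossings.
Upper: no edge straddles that height → 0 crossings.
Lower: 2–3 at easting≈321991.0 (left), 7–1 at easting≈323940.0 (left) → 0 crossings.
Central: 2–3 at easting≈322592.4 (left), 6–1 at easting≈325508.7 (left) → 0 crossings.
Mid: no edge straddles that height → 0 crossings.
North: no edge straddles that height → 0 crossings.
All counts are even, so the point lies outside every listed polygon.

none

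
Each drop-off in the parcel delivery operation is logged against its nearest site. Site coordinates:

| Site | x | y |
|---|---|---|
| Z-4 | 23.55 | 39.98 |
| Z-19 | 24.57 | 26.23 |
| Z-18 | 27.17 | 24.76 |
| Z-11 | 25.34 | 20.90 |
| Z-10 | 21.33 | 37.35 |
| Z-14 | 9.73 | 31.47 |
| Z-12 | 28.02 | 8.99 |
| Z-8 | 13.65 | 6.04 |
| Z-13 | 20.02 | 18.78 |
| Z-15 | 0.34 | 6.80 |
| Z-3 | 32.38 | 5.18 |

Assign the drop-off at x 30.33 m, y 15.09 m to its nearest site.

Squared distances to each site:
Z-4: 665.480; Z-19: 157.277; Z-18: 103.495; Z-11: 58.656; Z-10: 576.508; Z-14: 692.664; Z-12: 42.546; Z-8: 360.125; Z-13: 119.912; Z-15: 968.124; Z-3: 102.411.
Minimum at Z-12.

Z-12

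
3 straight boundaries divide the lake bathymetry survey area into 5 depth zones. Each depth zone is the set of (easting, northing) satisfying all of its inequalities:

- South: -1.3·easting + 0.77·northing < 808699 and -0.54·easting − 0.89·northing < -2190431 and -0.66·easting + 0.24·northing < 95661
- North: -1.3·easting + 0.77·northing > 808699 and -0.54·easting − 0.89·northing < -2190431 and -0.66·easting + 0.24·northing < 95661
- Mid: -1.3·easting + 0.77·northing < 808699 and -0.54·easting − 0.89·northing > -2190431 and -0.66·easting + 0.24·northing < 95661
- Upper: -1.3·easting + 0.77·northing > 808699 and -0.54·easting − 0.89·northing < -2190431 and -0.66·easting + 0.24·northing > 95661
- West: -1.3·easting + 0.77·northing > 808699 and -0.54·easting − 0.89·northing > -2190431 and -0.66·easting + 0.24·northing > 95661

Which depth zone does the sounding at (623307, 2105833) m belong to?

North

-1.3·623307 + 0.77·2105833 = 811192.310, which is > 808699
-0.54·623307 − 0.89·2105833 = -2210777.150, which is < -2190431
-0.66·623307 + 0.24·2105833 = 94017.300, which is < 95661
This sign pattern matches North.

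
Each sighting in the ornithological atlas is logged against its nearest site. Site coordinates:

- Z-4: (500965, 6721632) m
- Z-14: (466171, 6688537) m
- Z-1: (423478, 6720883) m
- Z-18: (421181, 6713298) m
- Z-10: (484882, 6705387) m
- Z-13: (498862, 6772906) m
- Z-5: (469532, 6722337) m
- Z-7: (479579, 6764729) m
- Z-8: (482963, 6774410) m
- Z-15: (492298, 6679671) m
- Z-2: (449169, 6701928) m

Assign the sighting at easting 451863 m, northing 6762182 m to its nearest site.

Squared distances to each site:
Z-4: 4055308904.000; Z-14: 5628304889.000; Z-1: 2511315626.000; Z-18: 3331030580.000; Z-10: 4315926386.000; Z-13: 2323910177.000; Z-5: 1899817586.000; Z-7: 774663865.000; Z-8: 1116733984.000; Z-15: 8443054346.000; Z-2: 3637802152.000.
Minimum at Z-7.

Z-7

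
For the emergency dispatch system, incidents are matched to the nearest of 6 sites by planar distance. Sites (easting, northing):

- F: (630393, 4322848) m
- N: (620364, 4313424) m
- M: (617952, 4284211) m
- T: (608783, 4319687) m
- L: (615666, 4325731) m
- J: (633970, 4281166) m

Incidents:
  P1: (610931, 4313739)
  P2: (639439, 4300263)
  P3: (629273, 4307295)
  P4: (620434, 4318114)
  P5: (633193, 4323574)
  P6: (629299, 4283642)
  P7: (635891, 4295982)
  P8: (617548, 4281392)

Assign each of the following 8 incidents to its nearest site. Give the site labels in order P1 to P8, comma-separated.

T, J, N, N, F, J, J, M

P1 → T (d²=39992608.00)
P2 → J (d²=394605370.00)
P3 → N (d²=116934922.00)
P4 → N (d²=22001000.00)
P5 → F (d²=8367076.00)
P6 → J (d²=27948817.00)
P7 → J (d²=223204097.00)
P8 → M (d²=8109977.00)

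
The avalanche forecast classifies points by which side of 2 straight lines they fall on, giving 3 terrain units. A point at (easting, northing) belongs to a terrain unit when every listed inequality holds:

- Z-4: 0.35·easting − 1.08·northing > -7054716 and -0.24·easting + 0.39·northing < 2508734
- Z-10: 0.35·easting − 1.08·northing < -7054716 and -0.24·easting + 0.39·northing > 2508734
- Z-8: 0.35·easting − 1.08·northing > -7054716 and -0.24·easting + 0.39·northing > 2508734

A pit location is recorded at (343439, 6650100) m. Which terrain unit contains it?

0.35·343439 − 1.08·6650100 = -7061904.350, which is < -7054716
-0.24·343439 + 0.39·6650100 = 2511113.640, which is > 2508734
This sign pattern matches Z-10.

Z-10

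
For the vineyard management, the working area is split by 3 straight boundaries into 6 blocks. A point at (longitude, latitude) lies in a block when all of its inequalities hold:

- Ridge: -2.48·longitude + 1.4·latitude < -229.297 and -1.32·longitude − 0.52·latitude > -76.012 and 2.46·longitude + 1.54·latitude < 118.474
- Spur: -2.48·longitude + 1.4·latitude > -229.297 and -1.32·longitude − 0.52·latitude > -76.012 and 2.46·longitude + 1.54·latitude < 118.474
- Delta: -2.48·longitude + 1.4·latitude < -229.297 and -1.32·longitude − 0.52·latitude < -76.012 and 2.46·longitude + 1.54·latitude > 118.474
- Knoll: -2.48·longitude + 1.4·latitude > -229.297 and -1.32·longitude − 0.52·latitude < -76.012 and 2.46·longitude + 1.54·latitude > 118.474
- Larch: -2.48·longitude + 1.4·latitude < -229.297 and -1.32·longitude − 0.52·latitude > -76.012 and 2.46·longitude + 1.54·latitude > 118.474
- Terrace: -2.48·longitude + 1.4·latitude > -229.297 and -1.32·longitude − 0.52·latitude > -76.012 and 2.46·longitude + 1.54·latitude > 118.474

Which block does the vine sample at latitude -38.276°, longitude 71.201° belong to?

Ridge

-2.48·71.201 + 1.4·-38.276 = -230.165, which is < -229.297
-1.32·71.201 − 0.52·-38.276 = -74.082, which is > -76.012
2.46·71.201 + 1.54·-38.276 = 116.209, which is < 118.474
This sign pattern matches Ridge.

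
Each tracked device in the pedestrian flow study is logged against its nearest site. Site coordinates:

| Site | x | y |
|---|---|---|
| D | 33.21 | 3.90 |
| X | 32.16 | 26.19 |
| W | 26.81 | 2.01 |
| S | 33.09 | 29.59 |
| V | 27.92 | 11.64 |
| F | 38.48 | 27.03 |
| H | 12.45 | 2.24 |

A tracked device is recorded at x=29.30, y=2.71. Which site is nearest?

Squared distances to each site:
D: 16.704; X: 559.490; W: 6.690; S: 736.898; V: 81.649; F: 675.735; H: 284.143.
Minimum at W.

W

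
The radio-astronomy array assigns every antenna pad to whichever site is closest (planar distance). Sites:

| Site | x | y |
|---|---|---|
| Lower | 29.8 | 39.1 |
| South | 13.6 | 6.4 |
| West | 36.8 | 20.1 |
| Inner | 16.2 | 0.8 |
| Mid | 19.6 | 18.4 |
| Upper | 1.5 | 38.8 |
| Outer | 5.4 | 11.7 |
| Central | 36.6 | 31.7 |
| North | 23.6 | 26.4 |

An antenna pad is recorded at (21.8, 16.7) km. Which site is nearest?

Mid

Squared distances to each site:
Lower: 565.760; South: 173.330; West: 236.560; Inner: 284.170; Mid: 7.730; Upper: 900.500; Outer: 293.960; Central: 444.040; North: 97.330.
Minimum at Mid.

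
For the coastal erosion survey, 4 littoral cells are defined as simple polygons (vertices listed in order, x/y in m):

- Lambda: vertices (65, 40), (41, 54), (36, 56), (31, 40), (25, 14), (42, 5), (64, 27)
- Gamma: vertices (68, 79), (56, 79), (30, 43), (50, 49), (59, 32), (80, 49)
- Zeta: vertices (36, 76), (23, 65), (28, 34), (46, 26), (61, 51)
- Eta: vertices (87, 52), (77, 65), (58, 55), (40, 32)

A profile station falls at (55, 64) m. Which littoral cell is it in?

Gamma

Cast a ray rightward from (55, 64). For each polygon, the edges (by vertex number in listed order) whose endpoints lie on opposite sides of y = 64, where each meets that height, and whether that is right or left of the point:
Lambda: no edge straddles that height → 0 crossings.
Gamma: 2–3 at x≈45.2 (left), 6–1 at x≈74.0 (right) → 1 crossing.
Zeta: 2–3 at x≈23.2 (left), 5–1 at x≈48.0 (left) → 0 crossings.
Eta: 1–2 at x≈77.8 (right), 2–3 at x≈75.1 (right) → 2 crossings.
Only Gamma has an odd count, so the point is inside Gamma.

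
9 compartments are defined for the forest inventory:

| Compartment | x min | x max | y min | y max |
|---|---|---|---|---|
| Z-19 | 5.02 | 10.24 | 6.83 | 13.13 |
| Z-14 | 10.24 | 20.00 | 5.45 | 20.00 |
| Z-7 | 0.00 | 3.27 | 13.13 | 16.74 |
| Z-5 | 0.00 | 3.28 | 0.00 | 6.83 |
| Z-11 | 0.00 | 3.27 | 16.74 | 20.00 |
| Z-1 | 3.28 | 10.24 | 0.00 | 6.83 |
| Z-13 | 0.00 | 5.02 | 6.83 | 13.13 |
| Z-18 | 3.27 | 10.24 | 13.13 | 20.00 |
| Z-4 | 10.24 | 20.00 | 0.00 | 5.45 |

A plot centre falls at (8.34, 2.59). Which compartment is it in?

Z-1

The point has x = 8.34 and y = 2.59.
Only Z-1 satisfies 3.28 ≤ x ≤ 10.24 and 0.00 ≤ y ≤ 6.83.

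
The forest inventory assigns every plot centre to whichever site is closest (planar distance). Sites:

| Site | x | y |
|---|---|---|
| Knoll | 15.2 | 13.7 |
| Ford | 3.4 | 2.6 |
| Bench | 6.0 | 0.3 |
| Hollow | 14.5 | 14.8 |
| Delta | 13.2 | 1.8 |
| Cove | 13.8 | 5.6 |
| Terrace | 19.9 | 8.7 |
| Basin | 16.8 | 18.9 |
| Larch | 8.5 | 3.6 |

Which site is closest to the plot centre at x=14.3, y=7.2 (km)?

Cove

Squared distances to each site:
Knoll: 43.060; Ford: 139.970; Bench: 116.500; Hollow: 57.800; Delta: 30.370; Cove: 2.810; Terrace: 33.610; Basin: 143.140; Larch: 46.600.
Minimum at Cove.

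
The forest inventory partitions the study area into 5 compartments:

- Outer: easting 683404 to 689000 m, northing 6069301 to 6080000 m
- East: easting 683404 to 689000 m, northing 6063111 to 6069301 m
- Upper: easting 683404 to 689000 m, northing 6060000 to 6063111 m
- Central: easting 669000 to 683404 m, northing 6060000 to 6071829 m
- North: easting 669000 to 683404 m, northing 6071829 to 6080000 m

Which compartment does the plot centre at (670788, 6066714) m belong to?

The point has easting = 670788 and northing = 6066714.
Only Central satisfies 669000 ≤ easting ≤ 683404 and 6060000 ≤ northing ≤ 6071829.

Central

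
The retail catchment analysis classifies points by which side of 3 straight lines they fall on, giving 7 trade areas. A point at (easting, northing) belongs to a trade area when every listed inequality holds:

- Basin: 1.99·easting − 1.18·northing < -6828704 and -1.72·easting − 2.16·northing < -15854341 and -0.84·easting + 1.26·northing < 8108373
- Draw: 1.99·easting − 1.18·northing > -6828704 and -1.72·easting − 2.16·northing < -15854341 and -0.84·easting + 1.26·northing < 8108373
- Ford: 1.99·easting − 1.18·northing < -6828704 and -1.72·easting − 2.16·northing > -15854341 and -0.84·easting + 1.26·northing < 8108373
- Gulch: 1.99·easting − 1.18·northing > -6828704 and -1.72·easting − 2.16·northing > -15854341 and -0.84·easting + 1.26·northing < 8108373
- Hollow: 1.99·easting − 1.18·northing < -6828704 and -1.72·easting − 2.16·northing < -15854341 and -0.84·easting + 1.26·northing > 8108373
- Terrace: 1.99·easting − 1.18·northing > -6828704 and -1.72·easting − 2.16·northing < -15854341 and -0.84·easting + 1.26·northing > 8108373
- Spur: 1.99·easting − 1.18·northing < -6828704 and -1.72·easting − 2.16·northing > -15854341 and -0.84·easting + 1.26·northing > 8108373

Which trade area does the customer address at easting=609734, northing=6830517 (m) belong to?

Ford

1.99·609734 − 1.18·6830517 = -6846639.400, which is < -6828704
-1.72·609734 − 2.16·6830517 = -15802659.200, which is > -15854341
-0.84·609734 + 1.26·6830517 = 8094274.860, which is < 8108373
This sign pattern matches Ford.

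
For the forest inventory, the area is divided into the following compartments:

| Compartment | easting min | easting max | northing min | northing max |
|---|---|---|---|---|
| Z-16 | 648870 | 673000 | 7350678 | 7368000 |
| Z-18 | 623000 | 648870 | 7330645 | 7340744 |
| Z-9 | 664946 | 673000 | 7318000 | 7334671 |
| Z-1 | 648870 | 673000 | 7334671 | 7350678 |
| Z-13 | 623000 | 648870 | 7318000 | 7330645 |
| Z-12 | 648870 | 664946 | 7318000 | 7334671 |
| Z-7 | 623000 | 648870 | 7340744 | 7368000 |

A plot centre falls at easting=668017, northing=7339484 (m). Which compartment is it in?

The point has easting = 668017 and northing = 7339484.
Only Z-1 satisfies 648870 ≤ easting ≤ 673000 and 7334671 ≤ northing ≤ 7350678.

Z-1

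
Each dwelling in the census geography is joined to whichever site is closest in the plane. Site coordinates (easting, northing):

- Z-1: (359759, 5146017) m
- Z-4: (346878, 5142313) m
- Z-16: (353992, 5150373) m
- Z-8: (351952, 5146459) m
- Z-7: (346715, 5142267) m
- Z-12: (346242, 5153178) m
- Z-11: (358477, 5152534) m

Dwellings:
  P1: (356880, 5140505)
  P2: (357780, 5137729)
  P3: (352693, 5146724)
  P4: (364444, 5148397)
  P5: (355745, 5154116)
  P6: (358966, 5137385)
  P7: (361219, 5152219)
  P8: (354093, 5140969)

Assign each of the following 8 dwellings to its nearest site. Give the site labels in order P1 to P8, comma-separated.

P1 → Z-1 (d²=38670785.00)
P2 → Z-1 (d²=72607385.00)
P3 → Z-8 (d²=619306.00)
P4 → Z-1 (d²=27613625.00)
P5 → Z-11 (d²=9966548.00)
P6 → Z-1 (d²=75140273.00)
P7 → Z-11 (d²=7617789.00)
P8 → Z-8 (d²=34723981.00)

Z-1, Z-1, Z-8, Z-1, Z-11, Z-1, Z-11, Z-8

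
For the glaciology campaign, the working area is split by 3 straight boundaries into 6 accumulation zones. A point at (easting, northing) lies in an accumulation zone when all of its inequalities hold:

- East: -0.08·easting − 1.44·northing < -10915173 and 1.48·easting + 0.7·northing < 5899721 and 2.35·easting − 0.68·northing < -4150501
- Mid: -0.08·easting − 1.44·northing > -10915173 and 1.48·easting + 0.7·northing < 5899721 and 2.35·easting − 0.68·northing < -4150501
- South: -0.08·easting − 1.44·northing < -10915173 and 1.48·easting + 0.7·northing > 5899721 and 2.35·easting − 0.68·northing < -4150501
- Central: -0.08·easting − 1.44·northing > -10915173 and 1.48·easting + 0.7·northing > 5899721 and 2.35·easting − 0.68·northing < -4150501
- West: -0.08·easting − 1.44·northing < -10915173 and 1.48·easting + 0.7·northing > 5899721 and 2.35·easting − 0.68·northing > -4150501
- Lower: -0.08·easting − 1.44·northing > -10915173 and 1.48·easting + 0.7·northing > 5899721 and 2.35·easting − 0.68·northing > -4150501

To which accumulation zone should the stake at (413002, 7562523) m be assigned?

-0.08·413002 − 1.44·7562523 = -10923073.280, which is < -10915173
1.48·413002 + 0.7·7562523 = 5905009.060, which is > 5899721
2.35·413002 − 0.68·7562523 = -4171960.940, which is < -4150501
This sign pattern matches South.

South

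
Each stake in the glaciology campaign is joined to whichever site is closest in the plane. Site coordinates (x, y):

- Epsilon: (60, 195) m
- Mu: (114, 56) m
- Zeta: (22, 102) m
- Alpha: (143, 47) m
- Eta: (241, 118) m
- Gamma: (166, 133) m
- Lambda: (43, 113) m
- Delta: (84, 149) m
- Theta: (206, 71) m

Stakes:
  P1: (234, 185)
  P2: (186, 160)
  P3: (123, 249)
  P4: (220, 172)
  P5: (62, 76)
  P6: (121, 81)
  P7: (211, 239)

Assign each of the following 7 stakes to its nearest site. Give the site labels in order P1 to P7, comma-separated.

Eta, Gamma, Epsilon, Eta, Lambda, Mu, Gamma

P1 → Eta (d²=4538.00)
P2 → Gamma (d²=1129.00)
P3 → Epsilon (d²=6885.00)
P4 → Eta (d²=3357.00)
P5 → Lambda (d²=1730.00)
P6 → Mu (d²=674.00)
P7 → Gamma (d²=13261.00)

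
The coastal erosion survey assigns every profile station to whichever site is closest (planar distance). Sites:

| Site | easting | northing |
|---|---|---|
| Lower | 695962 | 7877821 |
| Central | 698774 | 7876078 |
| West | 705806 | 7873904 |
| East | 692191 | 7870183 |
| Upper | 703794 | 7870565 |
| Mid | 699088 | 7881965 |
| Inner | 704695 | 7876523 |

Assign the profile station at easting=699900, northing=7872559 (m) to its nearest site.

Squared distances to each site:
Lower: 43196488.000; Central: 13651237.000; West: 36689861.000; East: 65074057.000; Upper: 19139272.000; Mid: 89132180.000; Inner: 38705321.000.
Minimum at Central.

Central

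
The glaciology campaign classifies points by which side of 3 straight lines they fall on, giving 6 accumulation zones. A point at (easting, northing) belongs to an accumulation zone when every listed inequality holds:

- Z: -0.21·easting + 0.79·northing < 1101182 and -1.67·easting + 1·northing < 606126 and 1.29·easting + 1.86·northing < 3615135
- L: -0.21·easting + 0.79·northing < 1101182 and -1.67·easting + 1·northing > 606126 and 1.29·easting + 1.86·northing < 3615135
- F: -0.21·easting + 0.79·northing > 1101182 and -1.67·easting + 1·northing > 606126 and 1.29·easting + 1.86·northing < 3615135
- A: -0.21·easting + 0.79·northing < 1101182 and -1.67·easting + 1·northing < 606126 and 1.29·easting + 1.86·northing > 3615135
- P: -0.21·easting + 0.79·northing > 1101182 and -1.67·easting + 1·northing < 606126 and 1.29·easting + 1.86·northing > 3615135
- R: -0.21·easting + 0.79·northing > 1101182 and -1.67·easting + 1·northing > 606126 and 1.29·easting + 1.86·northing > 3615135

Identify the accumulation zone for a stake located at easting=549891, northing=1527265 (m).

L

-0.21·549891 + 0.79·1527265 = 1091062.240, which is < 1101182
-1.67·549891 + 1·1527265 = 608947.030, which is > 606126
1.29·549891 + 1.86·1527265 = 3550072.290, which is < 3615135
This sign pattern matches L.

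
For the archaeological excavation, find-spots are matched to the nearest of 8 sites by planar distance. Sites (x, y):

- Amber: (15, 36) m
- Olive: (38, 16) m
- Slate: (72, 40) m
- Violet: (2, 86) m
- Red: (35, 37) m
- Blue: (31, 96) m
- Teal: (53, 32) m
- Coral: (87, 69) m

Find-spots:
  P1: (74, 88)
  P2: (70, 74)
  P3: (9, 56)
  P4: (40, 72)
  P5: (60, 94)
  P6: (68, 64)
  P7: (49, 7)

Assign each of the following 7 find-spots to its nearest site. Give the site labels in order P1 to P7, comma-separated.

Coral, Coral, Amber, Blue, Blue, Coral, Olive

P1 → Coral (d²=530.00)
P2 → Coral (d²=314.00)
P3 → Amber (d²=436.00)
P4 → Blue (d²=657.00)
P5 → Blue (d²=845.00)
P6 → Coral (d²=386.00)
P7 → Olive (d²=202.00)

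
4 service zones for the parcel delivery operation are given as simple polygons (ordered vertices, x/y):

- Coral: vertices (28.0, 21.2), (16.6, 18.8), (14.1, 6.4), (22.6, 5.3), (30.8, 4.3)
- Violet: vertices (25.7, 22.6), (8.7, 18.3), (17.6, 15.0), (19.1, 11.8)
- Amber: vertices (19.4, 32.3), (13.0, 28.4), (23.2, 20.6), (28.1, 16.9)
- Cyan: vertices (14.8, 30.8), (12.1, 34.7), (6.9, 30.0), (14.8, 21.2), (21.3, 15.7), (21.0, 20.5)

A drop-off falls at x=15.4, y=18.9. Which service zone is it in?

Cast a ray rightward from (15.4, 18.9). For each polygon, the edges (by vertex number in listed order) whose endpoints lie on opposite sides of y = 18.9, where each meets that height, and whether that is right or left of the point:
Coral: 1–2 at x≈17.07 (right), 5–1 at x≈28.38 (right) → 2 crossings.
Violet: 1–2 at x≈11.07 (left), 4–1 at x≈23.44 (right) → 1 crossing.
Amber: 3–4 at x≈25.45 (right), 4–1 at x≈26.97 (right) → 2 crossings.
Cyan: 4–5 at x≈17.52 (right), 5–6 at x≈21.10 (right) → 2 crossings.
Only Violet has an odd count, so the point is inside Violet.

Violet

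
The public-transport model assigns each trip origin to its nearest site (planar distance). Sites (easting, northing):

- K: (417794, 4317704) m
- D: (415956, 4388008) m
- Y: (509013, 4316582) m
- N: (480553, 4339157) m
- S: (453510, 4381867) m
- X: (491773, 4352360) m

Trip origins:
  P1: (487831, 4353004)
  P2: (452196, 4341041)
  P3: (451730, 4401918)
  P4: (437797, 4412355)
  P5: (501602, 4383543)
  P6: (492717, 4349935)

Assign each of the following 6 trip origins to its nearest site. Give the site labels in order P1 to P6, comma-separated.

P1 → X (d²=15954100.00)
P2 → N (d²=807668905.00)
P3 → S (d²=405211001.00)
P4 → D (d²=1069805690.00)
P5 → X (d²=1068988730.00)
P6 → X (d²=6771761.00)

X, N, S, D, X, X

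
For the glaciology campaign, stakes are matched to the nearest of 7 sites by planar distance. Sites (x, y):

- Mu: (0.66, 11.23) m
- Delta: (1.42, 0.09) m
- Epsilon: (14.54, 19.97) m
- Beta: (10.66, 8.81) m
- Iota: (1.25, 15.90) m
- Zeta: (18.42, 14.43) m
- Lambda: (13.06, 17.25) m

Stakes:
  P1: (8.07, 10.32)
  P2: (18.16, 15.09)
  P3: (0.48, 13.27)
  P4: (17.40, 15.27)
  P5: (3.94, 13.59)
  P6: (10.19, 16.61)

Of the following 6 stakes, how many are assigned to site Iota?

P1 → Beta
P2 → Zeta
P3 → Mu
P4 → Zeta
P5 → Iota
P6 → Lambda
1 of the 6 goes to Iota.

1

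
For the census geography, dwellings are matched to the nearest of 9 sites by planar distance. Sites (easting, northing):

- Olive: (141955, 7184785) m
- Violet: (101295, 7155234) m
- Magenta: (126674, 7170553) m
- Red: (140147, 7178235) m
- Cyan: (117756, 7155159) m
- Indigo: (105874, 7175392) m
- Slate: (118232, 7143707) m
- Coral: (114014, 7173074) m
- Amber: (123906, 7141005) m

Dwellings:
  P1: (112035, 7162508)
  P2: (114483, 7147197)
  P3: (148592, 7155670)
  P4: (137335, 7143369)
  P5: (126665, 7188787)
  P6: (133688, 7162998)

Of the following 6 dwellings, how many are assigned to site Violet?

0

P1 → Cyan
P2 → Slate
P3 → Red
P4 → Amber
P5 → Olive
P6 → Magenta
0 of the 6 go to Violet.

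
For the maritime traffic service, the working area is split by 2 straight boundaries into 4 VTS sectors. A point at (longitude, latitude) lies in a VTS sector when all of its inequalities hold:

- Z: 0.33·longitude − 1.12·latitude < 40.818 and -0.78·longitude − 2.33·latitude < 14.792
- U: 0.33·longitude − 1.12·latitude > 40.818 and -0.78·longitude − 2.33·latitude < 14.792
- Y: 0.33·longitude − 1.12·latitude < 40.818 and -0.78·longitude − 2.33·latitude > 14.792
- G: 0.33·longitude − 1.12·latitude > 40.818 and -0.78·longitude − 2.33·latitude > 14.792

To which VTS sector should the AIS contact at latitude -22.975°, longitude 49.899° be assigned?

U

0.33·49.899 − 1.12·-22.975 = 42.199, which is > 40.818
-0.78·49.899 − 2.33·-22.975 = 14.611, which is < 14.792
This sign pattern matches U.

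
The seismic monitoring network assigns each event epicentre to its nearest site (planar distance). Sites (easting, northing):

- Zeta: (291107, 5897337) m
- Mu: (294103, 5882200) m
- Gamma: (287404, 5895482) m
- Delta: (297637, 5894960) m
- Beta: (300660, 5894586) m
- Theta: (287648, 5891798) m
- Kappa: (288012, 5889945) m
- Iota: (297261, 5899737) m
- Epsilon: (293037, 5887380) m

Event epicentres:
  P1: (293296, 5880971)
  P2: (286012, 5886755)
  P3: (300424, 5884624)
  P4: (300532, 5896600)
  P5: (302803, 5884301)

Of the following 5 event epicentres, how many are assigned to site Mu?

3

P1 → Mu
P2 → Kappa
P3 → Mu
P4 → Beta
P5 → Mu
3 of the 5 go to Mu.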